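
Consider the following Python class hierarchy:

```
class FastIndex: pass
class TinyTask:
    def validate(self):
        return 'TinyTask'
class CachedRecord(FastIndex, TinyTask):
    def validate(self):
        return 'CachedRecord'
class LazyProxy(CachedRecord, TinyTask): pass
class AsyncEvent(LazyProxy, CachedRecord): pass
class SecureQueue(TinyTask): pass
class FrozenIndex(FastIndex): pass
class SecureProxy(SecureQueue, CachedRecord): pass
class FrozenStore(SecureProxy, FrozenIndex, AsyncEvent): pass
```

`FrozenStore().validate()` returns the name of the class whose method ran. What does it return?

L[FrozenStore] = FrozenStore + merge(L[SecureProxy], L[FrozenIndex], L[AsyncEvent], [SecureProxy FrozenIndex AsyncEvent])
  take SecureProxy:  [SecureProxy SecureQueue CachedRecord FastIndex TinyTask object] + [FrozenIndex FastIndex object] + [AsyncEvent LazyProxy CachedRecord FastIndex TinyTask object] + [SecureProxy FrozenIndex AsyncEvent]
  take SecureQueue:  [SecureQueue CachedRecord FastIndex TinyTask object] + [FrozenIndex FastIndex object] + [AsyncEvent LazyProxy CachedRecord FastIndex TinyTask object] + [FrozenIndex AsyncEvent]
  take FrozenIndex:  [CachedRecord FastIndex TinyTask object] + [FrozenIndex FastIndex object] + [AsyncEvent LazyProxy CachedRecord FastIndex TinyTask object] + [FrozenIndex AsyncEvent]
  take AsyncEvent:  [CachedRecord FastIndex TinyTask object] + [FastIndex object] + [AsyncEvent LazyProxy CachedRecord FastIndex TinyTask object] + [AsyncEvent]
  take LazyProxy:  [CachedRecord FastIndex TinyTask object] + [FastIndex object] + [LazyProxy CachedRecord FastIndex TinyTask object]
  take CachedRecord:  [CachedRecord FastIndex TinyTask object] + [FastIndex object] + [CachedRecord FastIndex TinyTask object]
  take FastIndex:  [FastIndex TinyTask object] + [FastIndex object] + [FastIndex TinyTask object]
  take TinyTask:  [TinyTask object] + [object] + [TinyTask object]
  take object:  [object] + [object] + [object]
MRO: FrozenStore SecureProxy SecureQueue FrozenIndex AsyncEvent LazyProxy CachedRecord FastIndex TinyTask object
validate is defined in: CachedRecord, TinyTask. First along the MRO is CachedRecord.

CachedRecord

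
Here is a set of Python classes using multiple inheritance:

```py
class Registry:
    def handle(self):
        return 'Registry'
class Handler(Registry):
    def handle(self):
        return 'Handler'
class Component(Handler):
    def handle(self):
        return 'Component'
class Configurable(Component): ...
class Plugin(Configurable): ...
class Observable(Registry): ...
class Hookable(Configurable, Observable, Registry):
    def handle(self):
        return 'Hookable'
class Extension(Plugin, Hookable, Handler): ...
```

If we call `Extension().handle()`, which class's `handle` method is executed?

Hookable

L[Extension] = Extension + merge(L[Plugin], L[Hookable], L[Handler], [Plugin Hookable Handler])
  take Plugin:  [Plugin Configurable Component Handler Registry object] + [Hookable Configurable Component Handler Observable Registry object] + [Handler Registry object] + [Plugin Hookable Handler]
  take Hookable:  [Configurable Component Handler Registry object] + [Hookable Configurable Component Handler Observable Registry object] + [Handler Registry object] + [Hookable Handler]
  take Configurable:  [Configurable Component Handler Registry object] + [Configurable Component Handler Observable Registry object] + [Handler Registry object] + [Handler]
  take Component:  [Component Handler Registry object] + [Component Handler Observable Registry object] + [Handler Registry object] + [Handler]
  take Handler:  [Handler Registry object] + [Handler Observable Registry object] + [Handler Registry object] + [Handler]
  take Observable:  [Registry object] + [Observable Registry object] + [Registry object]
  take Registry:  [Registry object] + [Registry object] + [Registry object]
  take object:  [object] + [object] + [object]
MRO: Extension Plugin Hookable Configurable Component Handler Observable Registry object
handle is defined in: Component, Handler, Hookable, Registry. First along the MRO is Hookable.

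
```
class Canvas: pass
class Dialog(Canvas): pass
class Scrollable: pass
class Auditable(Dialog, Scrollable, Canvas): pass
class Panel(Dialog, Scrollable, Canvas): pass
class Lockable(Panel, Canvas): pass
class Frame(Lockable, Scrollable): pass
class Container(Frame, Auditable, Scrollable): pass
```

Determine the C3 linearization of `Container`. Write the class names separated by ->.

Container -> Frame -> Lockable -> Panel -> Auditable -> Dialog -> Scrollable -> Canvas -> object

L[Container] = Container + merge(L[Frame], L[Auditable], L[Scrollable], [Frame Auditable Scrollable])
  take Frame:  [Frame Lockable Panel Dialog Scrollable Canvas object] + [Auditable Dialog Scrollable Canvas object] + [Scrollable object] + [Frame Auditable Scrollable]
  take Lockable:  [Lockable Panel Dialog Scrollable Canvas object] + [Auditable Dialog Scrollable Canvas object] + [Scrollable object] + [Auditable Scrollable]
  take Panel:  [Panel Dialog Scrollable Canvas object] + [Auditable Dialog Scrollable Canvas object] + [Scrollable object] + [Auditable Scrollable]
  take Auditable:  [Dialog Scrollable Canvas object] + [Auditable Dialog Scrollable Canvas object] + [Scrollable object] + [Auditable Scrollable]
  take Dialog:  [Dialog Scrollable Canvas object] + [Dialog Scrollable Canvas object] + [Scrollable object] + [Scrollable]
  take Scrollable:  [Scrollable Canvas object] + [Scrollable Canvas object] + [Scrollable object] + [Scrollable]
  take Canvas:  [Canvas object] + [Canvas object] + [object]
  take object:  [object] + [object] + [object]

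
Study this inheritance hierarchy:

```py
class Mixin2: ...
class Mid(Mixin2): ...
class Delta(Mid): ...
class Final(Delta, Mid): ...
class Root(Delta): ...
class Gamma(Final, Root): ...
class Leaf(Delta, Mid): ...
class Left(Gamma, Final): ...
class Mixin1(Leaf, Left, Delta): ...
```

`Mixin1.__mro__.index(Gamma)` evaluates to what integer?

L[Mixin1] = Mixin1 + merge(L[Leaf], L[Left], L[Delta], [Leaf Left Delta])
  take Leaf:  [Leaf Delta Mid Mixin2 object] + [Left Gamma Final Root Delta Mid Mixin2 object] + [Delta Mid Mixin2 object] + [Leaf Left Delta]
  take Left:  [Delta Mid Mixin2 object] + [Left Gamma Final Root Delta Mid Mixin2 object] + [Delta Mid Mixin2 object] + [Left Delta]
  take Gamma:  [Delta Mid Mixin2 object] + [Gamma Final Root Delta Mid Mixin2 object] + [Delta Mid Mixin2 object] + [Delta]
  take Final:  [Delta Mid Mixin2 object] + [Final Root Delta Mid Mixin2 object] + [Delta Mid Mixin2 object] + [Delta]
  take Root:  [Delta Mid Mixin2 object] + [Root Delta Mid Mixin2 object] + [Delta Mid Mixin2 object] + [Delta]
  take Delta:  [Delta Mid Mixin2 object] + [Delta Mid Mixin2 object] + [Delta Mid Mixin2 object] + [Delta]
  take Mid:  [Mid Mixin2 object] + [Mid Mixin2 object] + [Mid Mixin2 object]
  take Mixin2:  [Mixin2 object] + [Mixin2 object] + [Mixin2 object]
  take object:  [object] + [object] + [object]
MRO: Mixin1 Leaf Left Gamma Final Root Delta Mid Mixin2 object
Gamma sits at index 3.

3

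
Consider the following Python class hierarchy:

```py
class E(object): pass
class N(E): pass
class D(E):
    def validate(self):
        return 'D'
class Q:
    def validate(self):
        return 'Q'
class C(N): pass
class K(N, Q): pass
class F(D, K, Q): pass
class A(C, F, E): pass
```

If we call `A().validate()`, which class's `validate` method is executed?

L[A] = A + merge(L[C], L[F], L[E], [C F E])
  take C:  [C N E object] + [F D K N E Q object] + [E object] + [C F E]
  take F:  [N E object] + [F D K N E Q object] + [E object] + [F E]
  take D:  [N E object] + [D K N E Q object] + [E object] + [E]
  take K:  [N E object] + [K N E Q object] + [E object] + [E]
  take N:  [N E object] + [N E Q object] + [E object] + [E]
  take E:  [E object] + [E Q object] + [E object] + [E]
  take Q:  [object] + [Q object] + [object]
  take object:  [object] + [object] + [object]
MRO: A C F D K N E Q object
validate is defined in: D, Q. First along the MRO is D.

D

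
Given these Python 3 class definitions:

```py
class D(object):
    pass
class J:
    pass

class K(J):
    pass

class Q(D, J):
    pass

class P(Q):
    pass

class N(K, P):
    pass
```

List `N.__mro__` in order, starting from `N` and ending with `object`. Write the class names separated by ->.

N -> K -> P -> Q -> D -> J -> object

L[N] = N + merge(L[K], L[P], [K P])
  take K:  [K J object] + [P Q D J object] + [K P]
  take P:  [J object] + [P Q D J object] + [P]
  take Q:  [J object] + [Q D J object]
  take D:  [J object] + [D J object]
  take J:  [J object] + [J object]
  take object:  [object] + [object]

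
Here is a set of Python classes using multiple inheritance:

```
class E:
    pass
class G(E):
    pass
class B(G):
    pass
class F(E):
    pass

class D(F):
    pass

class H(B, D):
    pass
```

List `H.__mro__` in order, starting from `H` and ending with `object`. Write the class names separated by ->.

H -> B -> G -> D -> F -> E -> object

L[H] = H + merge(L[B], L[D], [B D])
  take B:  [B G E object] + [D F E object] + [B D]
  take G:  [G E object] + [D F E object] + [D]
  take D:  [E object] + [D F E object] + [D]
  take F:  [E object] + [F E object]
  take E:  [E object] + [E object]
  take object:  [object] + [object]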